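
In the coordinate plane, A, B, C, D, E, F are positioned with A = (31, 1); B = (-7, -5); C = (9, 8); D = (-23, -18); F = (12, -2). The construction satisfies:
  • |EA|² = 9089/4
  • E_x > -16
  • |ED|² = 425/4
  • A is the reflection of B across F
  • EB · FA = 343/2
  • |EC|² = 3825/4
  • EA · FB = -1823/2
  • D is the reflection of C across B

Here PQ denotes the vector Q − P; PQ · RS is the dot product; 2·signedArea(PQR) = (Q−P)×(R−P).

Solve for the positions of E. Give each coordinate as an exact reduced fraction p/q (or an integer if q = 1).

E = (-15, -23/2)

1. E_x = -15  [line 19·x + 3·y + 639/2 = 0 ∩ |EA|² = 9089/4]
2. E_y = -23/2  [line 19·x + 3·y + 639/2 = 0 ∩ |EA|² = 9089/4]
   → E = (-15, -23/2)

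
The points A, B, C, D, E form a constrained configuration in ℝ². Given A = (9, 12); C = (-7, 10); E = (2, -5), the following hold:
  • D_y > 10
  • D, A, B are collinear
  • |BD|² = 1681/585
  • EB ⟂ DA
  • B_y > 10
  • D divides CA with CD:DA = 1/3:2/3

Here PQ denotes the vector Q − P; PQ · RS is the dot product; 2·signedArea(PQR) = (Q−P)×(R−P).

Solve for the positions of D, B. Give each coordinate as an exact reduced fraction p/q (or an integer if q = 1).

1. D_x = -5/3  [D divides CA with CD:DA = 1/3:2/3]
2. D_y = 32/3  [D divides CA with CD:DA = 1/3:2/3]
   → D = (-5/3, 32/3)
3. B_x = 1/65  [D, A, B are collinear ∩ EB ⟂ DA]
4. B_y = 707/65  [D, A, B are collinear ∩ EB ⟂ DA]
   → B = (1/65, 707/65)

B = (1/65, 707/65)
D = (-5/3, 32/3)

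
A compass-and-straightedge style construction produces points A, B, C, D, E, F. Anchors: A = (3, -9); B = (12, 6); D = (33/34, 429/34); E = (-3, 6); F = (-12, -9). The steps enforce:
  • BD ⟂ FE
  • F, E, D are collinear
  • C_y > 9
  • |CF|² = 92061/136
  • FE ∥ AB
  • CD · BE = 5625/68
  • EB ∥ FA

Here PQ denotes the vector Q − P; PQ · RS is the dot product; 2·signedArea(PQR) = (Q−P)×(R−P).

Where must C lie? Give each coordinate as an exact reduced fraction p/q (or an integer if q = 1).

1. C_x = 441/68  [CD · BE = 5625/68]
2. C_y = 633/68  [|CF|² = 92061/136]
   → C = (441/68, 633/68)

C = (441/68, 633/68)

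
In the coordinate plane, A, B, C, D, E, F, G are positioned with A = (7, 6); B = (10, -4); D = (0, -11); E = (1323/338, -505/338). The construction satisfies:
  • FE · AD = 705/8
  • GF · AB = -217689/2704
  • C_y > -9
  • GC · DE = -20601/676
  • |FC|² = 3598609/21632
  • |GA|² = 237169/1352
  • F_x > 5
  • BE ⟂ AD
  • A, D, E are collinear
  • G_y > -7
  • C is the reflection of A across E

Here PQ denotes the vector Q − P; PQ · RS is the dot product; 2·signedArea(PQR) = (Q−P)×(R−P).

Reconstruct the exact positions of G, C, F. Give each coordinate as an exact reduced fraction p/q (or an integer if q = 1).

C = (140/169, -1519/169)
F = (15519/2704, 7945/2704)
G = (1323/676, -4223/676)

1. C_x = 140/169  [C is the reflection of A across E]
2. C_y = -1519/169  [C is the reflection of A across E]
   → C = (140/169, -1519/169)
3. F_x = 15519/2704  [line 7·x + 17·y + -721/8 = 0 ∩ |FC|² = 3598609/21632]
4. F_y = 7945/2704  [line 7·x + 17·y + -721/8 = 0 ∩ |FC|² = 3598609/21632]
   → F = (15519/2704, 7945/2704)
5. G_x = 1323/676  [GF · AB = -217689/2704 ∩ GC · DE = -20601/676]
6. G_y = -4223/676  [GF · AB = -217689/2704 ∩ GC · DE = -20601/676]
   → G = (1323/676, -4223/676)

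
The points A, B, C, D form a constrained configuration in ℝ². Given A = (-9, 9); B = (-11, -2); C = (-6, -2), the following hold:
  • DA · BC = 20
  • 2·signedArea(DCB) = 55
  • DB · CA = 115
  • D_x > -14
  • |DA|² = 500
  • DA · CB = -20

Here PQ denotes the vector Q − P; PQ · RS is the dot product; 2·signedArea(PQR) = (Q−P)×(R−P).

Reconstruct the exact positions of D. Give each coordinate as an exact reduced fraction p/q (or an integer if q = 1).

1. D_x = -13  [2·signedArea(DCB) = 55 ∩ DA · CB = -20]
2. D_y = -13  [2·signedArea(DCB) = 55 ∩ DA · CB = -20]
   → D = (-13, -13)

D = (-13, -13)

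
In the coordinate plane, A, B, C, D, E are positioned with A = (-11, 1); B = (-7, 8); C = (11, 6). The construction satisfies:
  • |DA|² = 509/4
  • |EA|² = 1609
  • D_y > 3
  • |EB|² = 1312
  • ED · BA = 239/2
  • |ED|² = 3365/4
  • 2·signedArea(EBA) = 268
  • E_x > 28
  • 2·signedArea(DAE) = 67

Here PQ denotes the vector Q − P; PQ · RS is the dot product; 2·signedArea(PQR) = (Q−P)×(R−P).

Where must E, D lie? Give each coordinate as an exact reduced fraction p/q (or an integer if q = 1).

D = (0, 7/2)
E = (29, 4)

1. E_x = 29  [line 7·x + -4·y + -187 = 0 ∩ |EA|² = 1609]
2. E_y = 4  [line 7·x + -4·y + -187 = 0 ∩ |EA|² = 1609]
   → E = (29, 4)
3. D_x = 0  [2·signedArea(DAE) = 67 ∩ ED · BA = 239/2]
4. D_y = 7/2  [2·signedArea(DAE) = 67 ∩ ED · BA = 239/2]
   → D = (0, 7/2)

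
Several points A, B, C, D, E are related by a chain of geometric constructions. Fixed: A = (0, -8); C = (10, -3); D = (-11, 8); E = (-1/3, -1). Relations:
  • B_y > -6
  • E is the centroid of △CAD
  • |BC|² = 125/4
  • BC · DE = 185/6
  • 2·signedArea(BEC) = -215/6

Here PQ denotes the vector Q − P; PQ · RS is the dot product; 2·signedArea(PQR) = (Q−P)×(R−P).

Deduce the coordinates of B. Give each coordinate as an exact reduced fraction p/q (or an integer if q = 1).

1. B_x = 5  [2·signedArea(BEC) = -215/6 ∩ BC · DE = 185/6]
2. B_y = -11/2  [2·signedArea(BEC) = -215/6 ∩ BC · DE = 185/6]
   → B = (5, -11/2)

B = (5, -11/2)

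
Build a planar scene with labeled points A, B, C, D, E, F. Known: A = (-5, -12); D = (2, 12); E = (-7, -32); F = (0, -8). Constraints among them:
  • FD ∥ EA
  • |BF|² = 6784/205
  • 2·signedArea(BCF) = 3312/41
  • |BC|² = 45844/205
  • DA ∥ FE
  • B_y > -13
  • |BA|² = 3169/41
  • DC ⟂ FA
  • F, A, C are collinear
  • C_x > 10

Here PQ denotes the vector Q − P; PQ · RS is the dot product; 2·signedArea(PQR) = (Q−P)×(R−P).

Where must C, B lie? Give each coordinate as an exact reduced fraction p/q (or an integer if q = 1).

1. C_x = 450/41  [F, A, C are collinear ∩ DC ⟂ FA]
2. C_y = 32/41  [F, A, C are collinear ∩ DC ⟂ FA]
   → C = (450/41, 32/41)
3. B_x = 776/205  [line 360/41·x + -450/41·y + -6912/41 = 0 ∩ |BA|² = 3169/41]
4. B_y = -2528/205  [line 360/41·x + -450/41·y + -6912/41 = 0 ∩ |BA|² = 3169/41]
   → B = (776/205, -2528/205)

B = (776/205, -2528/205)
C = (450/41, 32/41)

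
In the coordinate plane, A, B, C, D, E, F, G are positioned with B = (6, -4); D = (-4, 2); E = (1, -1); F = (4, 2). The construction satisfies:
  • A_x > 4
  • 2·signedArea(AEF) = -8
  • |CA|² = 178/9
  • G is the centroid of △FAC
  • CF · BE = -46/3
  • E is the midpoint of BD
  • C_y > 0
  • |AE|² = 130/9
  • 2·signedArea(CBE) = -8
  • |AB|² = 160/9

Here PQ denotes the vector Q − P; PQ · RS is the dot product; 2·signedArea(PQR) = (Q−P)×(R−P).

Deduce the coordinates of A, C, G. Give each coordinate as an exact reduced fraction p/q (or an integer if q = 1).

1. A_x = 14/3  [line -3·x + 3·y + 14 = 0 ∩ |AB|² = 160/9]
2. A_y = 0  [line -3·x + 3·y + 14 = 0 ∩ |AB|² = 160/9]
   → A = (14/3, 0)
3. C_x = 1/3  [2·signedArea(CBE) = -8 ∩ CF · BE = -46/3]
4. C_y = 1  [2·signedArea(CBE) = -8 ∩ CF · BE = -46/3]
   → C = (1/3, 1)
5. G_x = 3  [G is the centroid of △FAC]
6. G_y = 1  [G is the centroid of △FAC]
   → G = (3, 1)

A = (14/3, 0)
C = (1/3, 1)
G = (3, 1)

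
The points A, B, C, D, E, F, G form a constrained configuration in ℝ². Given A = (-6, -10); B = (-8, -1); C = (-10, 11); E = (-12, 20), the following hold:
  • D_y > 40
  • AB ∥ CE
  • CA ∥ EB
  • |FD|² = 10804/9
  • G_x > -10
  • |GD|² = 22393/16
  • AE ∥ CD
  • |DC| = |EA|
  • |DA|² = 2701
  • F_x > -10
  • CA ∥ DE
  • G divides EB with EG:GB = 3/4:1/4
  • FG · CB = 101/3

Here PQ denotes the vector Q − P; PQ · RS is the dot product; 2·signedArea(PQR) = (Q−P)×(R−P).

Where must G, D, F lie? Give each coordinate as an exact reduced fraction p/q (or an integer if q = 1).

1. G_x = -9  [G divides EB with EG:GB = 3/4:1/4]
2. G_y = 17/4  [G divides EB with EG:GB = 3/4:1/4]
   → G = (-9, 17/4)
3. D_x = -16  [CA ∥ DE ∩ AE ∥ CD]
4. D_y = 41  [CA ∥ DE ∩ AE ∥ CD]
   → D = (-16, 41)
5. F_x = -28/3  [line -2·x + 12·y + -308/3 = 0 ∩ |FD|² = 10804/9]
6. F_y = 7  [line -2·x + 12·y + -308/3 = 0 ∩ |FD|² = 10804/9]
   → F = (-28/3, 7)

D = (-16, 41)
F = (-28/3, 7)
G = (-9, 17/4)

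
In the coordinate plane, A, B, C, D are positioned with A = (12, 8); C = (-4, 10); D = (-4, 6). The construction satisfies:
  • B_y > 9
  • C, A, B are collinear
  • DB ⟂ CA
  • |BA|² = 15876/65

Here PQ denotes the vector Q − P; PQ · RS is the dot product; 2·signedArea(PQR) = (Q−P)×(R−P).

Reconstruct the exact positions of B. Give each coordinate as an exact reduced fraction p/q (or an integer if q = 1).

B = (-228/65, 646/65)

1. B_x = -228/65  [C, A, B are collinear ∩ DB ⟂ CA]
2. B_y = 646/65  [C, A, B are collinear ∩ DB ⟂ CA]
   → B = (-228/65, 646/65)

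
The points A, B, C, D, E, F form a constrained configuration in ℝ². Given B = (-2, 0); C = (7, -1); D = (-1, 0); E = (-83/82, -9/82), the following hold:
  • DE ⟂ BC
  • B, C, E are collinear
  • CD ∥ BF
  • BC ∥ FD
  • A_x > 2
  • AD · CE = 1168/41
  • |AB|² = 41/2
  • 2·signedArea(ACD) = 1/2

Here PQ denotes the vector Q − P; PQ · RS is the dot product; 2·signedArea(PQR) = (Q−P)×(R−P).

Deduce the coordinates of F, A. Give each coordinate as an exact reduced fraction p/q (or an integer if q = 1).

A = (5/2, -1/2)
F = (-10, 1)

1. F_x = -10  [BC ∥ FD ∩ CD ∥ BF]
2. F_y = 1  [BC ∥ FD ∩ CD ∥ BF]
   → F = (-10, 1)
3. A_x = 5/2  [2·signedArea(ACD) = 1/2 ∩ AD · CE = 1168/41]
4. A_y = -1/2  [2·signedArea(ACD) = 1/2 ∩ AD · CE = 1168/41]
   → A = (5/2, -1/2)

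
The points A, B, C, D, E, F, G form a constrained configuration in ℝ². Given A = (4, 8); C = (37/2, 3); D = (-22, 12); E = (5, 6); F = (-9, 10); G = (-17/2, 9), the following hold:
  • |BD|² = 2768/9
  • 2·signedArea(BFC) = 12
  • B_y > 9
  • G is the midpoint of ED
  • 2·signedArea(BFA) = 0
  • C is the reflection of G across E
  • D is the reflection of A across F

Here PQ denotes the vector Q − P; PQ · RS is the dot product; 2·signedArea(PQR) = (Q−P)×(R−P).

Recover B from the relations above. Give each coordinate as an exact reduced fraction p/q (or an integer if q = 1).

B = (-14/3, 28/3)

1. B_x = -14/3  [2·signedArea(BFA) = 0 ∩ 2·signedArea(BFC) = 12]
2. B_y = 28/3  [2·signedArea(BFA) = 0 ∩ 2·signedArea(BFC) = 12]
   → B = (-14/3, 28/3)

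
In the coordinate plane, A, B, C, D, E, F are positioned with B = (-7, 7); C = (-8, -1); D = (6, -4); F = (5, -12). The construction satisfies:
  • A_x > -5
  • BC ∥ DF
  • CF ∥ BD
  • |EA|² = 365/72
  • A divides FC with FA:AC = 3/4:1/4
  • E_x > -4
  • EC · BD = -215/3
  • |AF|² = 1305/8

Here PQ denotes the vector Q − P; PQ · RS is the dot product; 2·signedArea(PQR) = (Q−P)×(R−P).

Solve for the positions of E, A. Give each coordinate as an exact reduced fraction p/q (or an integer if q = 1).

A = (-19/4, -15/4)
E = (-10/3, -2)

1. A_x = -19/4  [A divides FC with FA:AC = 3/4:1/4]
2. A_y = -15/4  [A divides FC with FA:AC = 3/4:1/4]
   → A = (-19/4, -15/4)
3. E_x = -10/3  [line -13·x + 11·y + -64/3 = 0 ∩ |EA|² = 365/72]
4. E_y = -2  [line -13·x + 11·y + -64/3 = 0 ∩ |EA|² = 365/72]
   → E = (-10/3, -2)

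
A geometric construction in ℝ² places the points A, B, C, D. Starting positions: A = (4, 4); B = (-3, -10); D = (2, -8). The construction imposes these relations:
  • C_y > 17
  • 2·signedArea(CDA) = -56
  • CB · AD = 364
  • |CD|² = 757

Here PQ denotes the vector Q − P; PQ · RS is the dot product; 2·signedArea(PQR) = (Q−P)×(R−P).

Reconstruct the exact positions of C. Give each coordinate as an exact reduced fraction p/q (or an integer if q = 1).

1. C_x = 11  [CB · AD = 364 ∩ 2·signedArea(CDA) = -56]
2. C_y = 18  [CB · AD = 364 ∩ 2·signedArea(CDA) = -56]
   → C = (11, 18)

C = (11, 18)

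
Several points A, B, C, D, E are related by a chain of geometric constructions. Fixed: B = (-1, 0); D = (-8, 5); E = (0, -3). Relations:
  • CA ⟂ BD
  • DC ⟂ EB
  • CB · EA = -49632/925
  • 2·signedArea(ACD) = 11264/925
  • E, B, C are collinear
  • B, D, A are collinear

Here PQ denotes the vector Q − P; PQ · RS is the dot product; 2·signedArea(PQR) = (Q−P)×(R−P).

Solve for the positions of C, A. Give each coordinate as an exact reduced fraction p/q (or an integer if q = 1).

1. C_x = -16/5  [E, B, C are collinear ∩ DC ⟂ EB]
2. C_y = 33/5  [E, B, C are collinear ∩ DC ⟂ EB]
   → C = (-16/5, 33/5)
3. A_x = -1032/185  [B, D, A are collinear ∩ CA ⟂ BD]
4. A_y = 121/37  [B, D, A are collinear ∩ CA ⟂ BD]
   → A = (-1032/185, 121/37)

A = (-1032/185, 121/37)
C = (-16/5, 33/5)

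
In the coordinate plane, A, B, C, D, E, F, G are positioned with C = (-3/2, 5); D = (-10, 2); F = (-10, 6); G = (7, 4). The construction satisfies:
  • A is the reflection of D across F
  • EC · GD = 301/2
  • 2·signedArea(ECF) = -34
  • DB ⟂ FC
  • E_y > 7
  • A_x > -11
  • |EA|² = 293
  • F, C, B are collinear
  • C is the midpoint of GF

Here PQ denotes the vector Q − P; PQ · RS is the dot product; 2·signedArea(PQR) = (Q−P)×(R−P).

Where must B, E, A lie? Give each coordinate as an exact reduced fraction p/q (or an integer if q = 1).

1. B_x = -2794/293  [F, C, B are collinear ∩ DB ⟂ FC]
2. B_y = 1742/293  [F, C, B are collinear ∩ DB ⟂ FC]
   → B = (-2794/293, 1742/293)
3. E_x = 7  [EC · GD = 301/2 ∩ 2·signedArea(ECF) = -34]
4. E_y = 8  [EC · GD = 301/2 ∩ 2·signedArea(ECF) = -34]
   → E = (7, 8)
5. A_x = -10  [A is the reflection of D across F]
6. A_y = 10  [A is the reflection of D across F]
   → A = (-10, 10)

A = (-10, 10)
B = (-2794/293, 1742/293)
E = (7, 8)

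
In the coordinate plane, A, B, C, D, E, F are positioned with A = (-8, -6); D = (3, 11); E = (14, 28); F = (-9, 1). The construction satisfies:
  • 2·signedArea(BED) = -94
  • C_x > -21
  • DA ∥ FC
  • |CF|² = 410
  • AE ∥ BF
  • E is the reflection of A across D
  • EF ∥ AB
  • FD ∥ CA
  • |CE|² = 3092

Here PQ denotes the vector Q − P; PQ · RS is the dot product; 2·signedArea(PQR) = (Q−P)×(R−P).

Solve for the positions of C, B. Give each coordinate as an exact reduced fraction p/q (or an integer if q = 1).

B = (-31, -33)
C = (-20, -16)

1. C_x = -20  [FD ∥ CA ∩ DA ∥ FC]
2. C_y = -16  [FD ∥ CA ∩ DA ∥ FC]
   → C = (-20, -16)
3. B_x = -31  [AE ∥ BF ∩ EF ∥ AB]
4. B_y = -33  [AE ∥ BF ∩ EF ∥ AB]
   → B = (-31, -33)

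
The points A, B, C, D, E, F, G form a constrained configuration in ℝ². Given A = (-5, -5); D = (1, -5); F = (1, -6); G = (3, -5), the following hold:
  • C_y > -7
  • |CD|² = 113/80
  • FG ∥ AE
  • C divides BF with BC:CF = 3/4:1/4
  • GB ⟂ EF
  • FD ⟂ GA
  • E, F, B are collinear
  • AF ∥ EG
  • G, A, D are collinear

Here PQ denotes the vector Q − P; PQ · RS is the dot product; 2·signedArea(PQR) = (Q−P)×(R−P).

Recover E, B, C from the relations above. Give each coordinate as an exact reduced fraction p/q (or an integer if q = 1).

1. E_x = -3  [AF ∥ EG ∩ FG ∥ AE]
2. E_y = -4  [AF ∥ EG ∩ FG ∥ AE]
   → E = (-3, -4)
3. B_x = 11/5  [E, F, B are collinear ∩ GB ⟂ EF]
4. B_y = -33/5  [E, F, B are collinear ∩ GB ⟂ EF]
   → B = (11/5, -33/5)
5. C_x = 13/10  [C divides BF with BC:CF = 3/4:1/4]
6. C_y = -123/20  [C divides BF with BC:CF = 3/4:1/4]
   → C = (13/10, -123/20)

B = (11/5, -33/5)
C = (13/10, -123/20)
E = (-3, -4)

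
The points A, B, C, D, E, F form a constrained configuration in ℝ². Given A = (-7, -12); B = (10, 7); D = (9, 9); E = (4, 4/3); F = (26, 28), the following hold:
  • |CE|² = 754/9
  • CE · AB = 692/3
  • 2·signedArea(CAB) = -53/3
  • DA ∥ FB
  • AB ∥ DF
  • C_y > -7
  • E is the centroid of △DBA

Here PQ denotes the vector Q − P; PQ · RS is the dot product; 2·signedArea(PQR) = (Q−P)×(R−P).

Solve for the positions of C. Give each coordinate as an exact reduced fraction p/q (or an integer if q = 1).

1. C_x = -1  [2·signedArea(CAB) = -53/3 ∩ CE · AB = 692/3]
2. C_y = -19/3  [2·signedArea(CAB) = -53/3 ∩ CE · AB = 692/3]
   → C = (-1, -19/3)

C = (-1, -19/3)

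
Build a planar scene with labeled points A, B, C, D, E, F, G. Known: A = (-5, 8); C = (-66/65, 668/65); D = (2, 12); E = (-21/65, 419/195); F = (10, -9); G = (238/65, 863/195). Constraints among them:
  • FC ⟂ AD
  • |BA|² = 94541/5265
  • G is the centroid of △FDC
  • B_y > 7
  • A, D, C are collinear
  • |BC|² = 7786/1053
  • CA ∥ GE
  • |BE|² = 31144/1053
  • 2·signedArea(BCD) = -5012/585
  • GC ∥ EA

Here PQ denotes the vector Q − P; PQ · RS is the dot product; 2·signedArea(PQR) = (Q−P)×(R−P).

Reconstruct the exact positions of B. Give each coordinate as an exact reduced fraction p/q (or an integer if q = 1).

B = (-51/65, 4427/585)

1. B_x = -51/65  [line -112/65·x + 196/65·y + -2828/117 = 0 ∩ |BA|² = 94541/5265]
2. B_y = 4427/585  [line -112/65·x + 196/65·y + -2828/117 = 0 ∩ |BA|² = 94541/5265]
   → B = (-51/65, 4427/585)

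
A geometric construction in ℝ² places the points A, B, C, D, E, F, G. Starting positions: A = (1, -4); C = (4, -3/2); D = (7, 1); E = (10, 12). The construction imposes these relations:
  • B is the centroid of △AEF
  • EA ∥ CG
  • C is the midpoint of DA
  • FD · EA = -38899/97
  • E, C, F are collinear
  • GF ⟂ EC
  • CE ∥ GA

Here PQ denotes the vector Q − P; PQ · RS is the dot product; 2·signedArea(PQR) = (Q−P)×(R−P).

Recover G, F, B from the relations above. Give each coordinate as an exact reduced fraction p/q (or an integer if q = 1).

B = (245/97, -1979/582)
F = (-332/97, -3531/194)
G = (-5, -35/2)

1. G_x = -5  [CE ∥ GA ∩ EA ∥ CG]
2. G_y = -35/2  [CE ∥ GA ∩ EA ∥ CG]
   → G = (-5, -35/2)
3. F_x = -332/97  [E, C, F are collinear ∩ GF ⟂ EC]
4. F_y = -3531/194  [E, C, F are collinear ∩ GF ⟂ EC]
   → F = (-332/97, -3531/194)
5. B_x = 245/97  [B is the centroid of △AEF]
6. B_y = -1979/582  [B is the centroid of △AEF]
   → B = (245/97, -1979/582)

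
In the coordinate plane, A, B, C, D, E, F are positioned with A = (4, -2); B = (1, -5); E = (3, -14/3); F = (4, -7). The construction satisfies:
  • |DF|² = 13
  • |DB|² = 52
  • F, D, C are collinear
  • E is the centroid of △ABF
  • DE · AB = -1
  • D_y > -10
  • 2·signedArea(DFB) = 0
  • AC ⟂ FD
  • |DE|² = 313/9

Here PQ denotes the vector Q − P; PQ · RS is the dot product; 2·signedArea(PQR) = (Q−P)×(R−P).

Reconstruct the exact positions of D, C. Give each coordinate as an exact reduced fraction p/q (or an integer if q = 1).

C = (22/13, -71/13)
D = (7, -9)

1. D_x = 7  [2·signedArea(DFB) = 0 ∩ DE · AB = -1]
2. D_y = -9  [2·signedArea(DFB) = 0 ∩ DE · AB = -1]
   → D = (7, -9)
3. C_x = 22/13  [F, D, C are collinear ∩ AC ⟂ FD]
4. C_y = -71/13  [F, D, C are collinear ∩ AC ⟂ FD]
   → C = (22/13, -71/13)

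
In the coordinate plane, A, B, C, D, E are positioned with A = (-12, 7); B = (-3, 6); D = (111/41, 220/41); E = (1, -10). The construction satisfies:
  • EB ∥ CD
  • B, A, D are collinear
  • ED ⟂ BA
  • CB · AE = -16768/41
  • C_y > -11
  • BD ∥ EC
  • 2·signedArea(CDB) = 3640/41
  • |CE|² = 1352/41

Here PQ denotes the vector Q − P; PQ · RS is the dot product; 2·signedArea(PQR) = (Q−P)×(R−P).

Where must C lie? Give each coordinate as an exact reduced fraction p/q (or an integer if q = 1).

C = (275/41, -436/41)

1. C_x = 275/41  [EB ∥ CD ∩ BD ∥ EC]
2. C_y = -436/41  [EB ∥ CD ∩ BD ∥ EC]
   → C = (275/41, -436/41)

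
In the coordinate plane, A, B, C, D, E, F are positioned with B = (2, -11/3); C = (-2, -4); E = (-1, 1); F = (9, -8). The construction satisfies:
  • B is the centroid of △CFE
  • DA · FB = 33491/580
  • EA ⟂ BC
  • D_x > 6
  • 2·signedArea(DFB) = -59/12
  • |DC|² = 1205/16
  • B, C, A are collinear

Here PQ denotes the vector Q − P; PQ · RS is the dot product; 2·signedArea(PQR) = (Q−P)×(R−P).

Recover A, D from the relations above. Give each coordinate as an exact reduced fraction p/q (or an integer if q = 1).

1. A_x = -86/145  [B, C, A are collinear ∩ EA ⟂ BC]
2. A_y = -563/145  [B, C, A are collinear ∩ EA ⟂ BC]
   → A = (-86/145, -563/145)
3. D_x = 13/2  [DA · FB = 33491/580 ∩ 2·signedArea(DFB) = -59/12]
4. D_y = -23/4  [DA · FB = 33491/580 ∩ 2·signedArea(DFB) = -59/12]
   → D = (13/2, -23/4)

A = (-86/145, -563/145)
D = (13/2, -23/4)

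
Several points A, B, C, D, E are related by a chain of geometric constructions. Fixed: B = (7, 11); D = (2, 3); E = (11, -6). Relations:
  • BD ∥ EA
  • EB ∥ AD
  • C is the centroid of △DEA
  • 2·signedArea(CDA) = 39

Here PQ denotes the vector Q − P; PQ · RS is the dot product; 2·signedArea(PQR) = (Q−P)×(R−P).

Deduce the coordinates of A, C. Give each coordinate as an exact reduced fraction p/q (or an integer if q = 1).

1. A_x = 6  [EB ∥ AD ∩ BD ∥ EA]
2. A_y = -14  [EB ∥ AD ∩ BD ∥ EA]
   → A = (6, -14)
3. C_x = 19/3  [C is the centroid of △DEA]
4. C_y = -17/3  [C is the centroid of △DEA]
   → C = (19/3, -17/3)

A = (6, -14)
C = (19/3, -17/3)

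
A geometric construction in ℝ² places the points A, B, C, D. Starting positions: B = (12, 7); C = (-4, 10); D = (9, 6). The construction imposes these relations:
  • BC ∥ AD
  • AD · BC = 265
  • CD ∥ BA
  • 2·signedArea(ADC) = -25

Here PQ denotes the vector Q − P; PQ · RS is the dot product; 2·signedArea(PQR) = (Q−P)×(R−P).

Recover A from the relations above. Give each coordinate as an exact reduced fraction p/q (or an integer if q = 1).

A = (25, 3)

1. A_x = 25  [BC ∥ AD ∩ CD ∥ BA]
2. A_y = 3  [BC ∥ AD ∩ CD ∥ BA]
   → A = (25, 3)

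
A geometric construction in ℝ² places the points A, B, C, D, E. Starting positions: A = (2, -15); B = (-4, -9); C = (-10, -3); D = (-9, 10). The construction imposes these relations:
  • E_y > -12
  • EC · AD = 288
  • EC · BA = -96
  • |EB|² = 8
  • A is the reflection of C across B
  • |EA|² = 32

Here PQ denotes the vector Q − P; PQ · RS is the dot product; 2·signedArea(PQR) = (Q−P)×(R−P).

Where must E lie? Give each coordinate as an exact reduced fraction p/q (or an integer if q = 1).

1. E_x = -2  [EC · AD = 288 ∩ EC · BA = -96]
2. E_y = -11  [EC · AD = 288 ∩ EC · BA = -96]
   → E = (-2, -11)

E = (-2, -11)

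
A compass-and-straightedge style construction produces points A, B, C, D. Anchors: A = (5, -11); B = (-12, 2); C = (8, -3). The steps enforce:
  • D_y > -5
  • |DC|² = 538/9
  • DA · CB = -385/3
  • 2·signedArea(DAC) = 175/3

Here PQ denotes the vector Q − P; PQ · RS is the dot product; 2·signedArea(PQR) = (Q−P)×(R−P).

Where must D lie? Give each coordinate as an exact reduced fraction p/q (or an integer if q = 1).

D = (1/3, -4)

1. D_x = 1/3  [2·signedArea(DAC) = 175/3 ∩ DA · CB = -385/3]
2. D_y = -4  [2·signedArea(DAC) = 175/3 ∩ DA · CB = -385/3]
   → D = (1/3, -4)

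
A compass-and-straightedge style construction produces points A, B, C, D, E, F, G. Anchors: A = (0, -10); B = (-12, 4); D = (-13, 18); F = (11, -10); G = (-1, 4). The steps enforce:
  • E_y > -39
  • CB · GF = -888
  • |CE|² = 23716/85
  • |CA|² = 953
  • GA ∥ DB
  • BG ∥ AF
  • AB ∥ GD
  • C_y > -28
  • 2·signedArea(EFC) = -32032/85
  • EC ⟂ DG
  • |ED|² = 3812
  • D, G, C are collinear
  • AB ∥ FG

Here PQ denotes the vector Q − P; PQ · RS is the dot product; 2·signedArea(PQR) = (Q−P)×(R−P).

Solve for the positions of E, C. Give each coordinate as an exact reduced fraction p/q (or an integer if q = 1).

C = (2183/85, -2306/85)
E = (13, -38)

1. C_x = 2183/85  [D, G, C are collinear ∩ CB · GF = -888]
2. C_y = -2306/85  [D, G, C are collinear ∩ CB · GF = -888]
   → C = (2183/85, -2306/85)
3. E_x = 13  [2·signedArea(EFC) = -32032/85 ∩ EC ⟂ DG]
4. E_y = -38  [2·signedArea(EFC) = -32032/85 ∩ EC ⟂ DG]
   → E = (13, -38)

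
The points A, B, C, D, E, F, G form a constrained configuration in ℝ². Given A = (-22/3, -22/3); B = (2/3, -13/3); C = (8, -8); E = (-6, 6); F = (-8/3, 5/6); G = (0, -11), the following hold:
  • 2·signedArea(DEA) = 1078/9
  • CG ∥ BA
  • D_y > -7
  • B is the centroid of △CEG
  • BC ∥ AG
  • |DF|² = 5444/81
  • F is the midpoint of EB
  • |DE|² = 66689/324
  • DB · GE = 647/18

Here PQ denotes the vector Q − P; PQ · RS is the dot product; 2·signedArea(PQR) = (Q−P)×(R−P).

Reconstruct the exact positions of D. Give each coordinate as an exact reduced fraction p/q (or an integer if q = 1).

D = (16/9, -109/18)

1. D_x = 16/9  [DB · GE = 647/18 ∩ 2·signedArea(DEA) = 1078/9]
2. D_y = -109/18  [DB · GE = 647/18 ∩ 2·signedArea(DEA) = 1078/9]
   → D = (16/9, -109/18)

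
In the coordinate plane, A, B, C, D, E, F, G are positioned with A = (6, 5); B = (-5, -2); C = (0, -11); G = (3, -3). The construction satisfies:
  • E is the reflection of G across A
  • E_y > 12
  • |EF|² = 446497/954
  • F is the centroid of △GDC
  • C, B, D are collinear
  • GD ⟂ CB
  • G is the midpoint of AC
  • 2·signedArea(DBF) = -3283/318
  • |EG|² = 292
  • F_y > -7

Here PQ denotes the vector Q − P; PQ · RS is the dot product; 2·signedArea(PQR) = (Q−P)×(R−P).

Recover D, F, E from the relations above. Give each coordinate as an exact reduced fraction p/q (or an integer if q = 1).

1. D_x = -285/106  [C, B, D are collinear ∩ GD ⟂ CB]
2. D_y = -653/106  [C, B, D are collinear ∩ GD ⟂ CB]
   → D = (-285/106, -653/106)
3. F_x = 11/106  [F is the centroid of △GDC]
4. F_y = -2137/318  [F is the centroid of △GDC]
   → F = (11/106, -2137/318)
5. E_x = 9  [E is the reflection of G across A]
6. E_y = 13  [E is the reflection of G across A]
   → E = (9, 13)

D = (-285/106, -653/106)
E = (9, 13)
F = (11/106, -2137/318)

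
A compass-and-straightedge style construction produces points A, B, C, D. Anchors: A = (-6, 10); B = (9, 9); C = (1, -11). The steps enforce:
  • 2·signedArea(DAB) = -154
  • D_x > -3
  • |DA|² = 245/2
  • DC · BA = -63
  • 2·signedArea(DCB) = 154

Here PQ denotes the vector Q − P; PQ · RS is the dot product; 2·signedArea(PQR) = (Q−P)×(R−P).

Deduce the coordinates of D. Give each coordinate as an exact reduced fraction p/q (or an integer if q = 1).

D = (-5/2, -1/2)

1. D_x = -5/2  [DC · BA = -63 ∩ 2·signedArea(DCB) = 154]
2. D_y = -1/2  [DC · BA = -63 ∩ 2·signedArea(DCB) = 154]
   → D = (-5/2, -1/2)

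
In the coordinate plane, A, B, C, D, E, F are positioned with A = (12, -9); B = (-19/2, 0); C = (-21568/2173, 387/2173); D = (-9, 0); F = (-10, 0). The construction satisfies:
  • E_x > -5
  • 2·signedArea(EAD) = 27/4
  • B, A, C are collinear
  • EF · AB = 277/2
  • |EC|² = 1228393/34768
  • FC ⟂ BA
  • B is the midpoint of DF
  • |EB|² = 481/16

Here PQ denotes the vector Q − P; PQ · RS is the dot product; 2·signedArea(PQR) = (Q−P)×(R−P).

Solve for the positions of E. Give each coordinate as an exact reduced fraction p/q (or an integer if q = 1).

1. E_x = -9/2  [2·signedArea(EAD) = 27/4 ∩ EF · AB = 277/2]
2. E_y = -9/4  [2·signedArea(EAD) = 27/4 ∩ EF · AB = 277/2]
   → E = (-9/2, -9/4)

E = (-9/2, -9/4)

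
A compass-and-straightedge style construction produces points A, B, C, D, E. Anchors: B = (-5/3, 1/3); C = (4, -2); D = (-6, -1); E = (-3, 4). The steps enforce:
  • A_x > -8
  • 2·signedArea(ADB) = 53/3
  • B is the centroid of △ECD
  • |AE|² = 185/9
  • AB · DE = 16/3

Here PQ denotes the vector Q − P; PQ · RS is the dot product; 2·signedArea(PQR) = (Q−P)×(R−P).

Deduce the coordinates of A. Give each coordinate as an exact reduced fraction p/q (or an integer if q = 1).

1. A_x = -22/3  [2·signedArea(ADB) = 53/3 ∩ AB · DE = 16/3]
2. A_y = 8/3  [2·signedArea(ADB) = 53/3 ∩ AB · DE = 16/3]
   → A = (-22/3, 8/3)

A = (-22/3, 8/3)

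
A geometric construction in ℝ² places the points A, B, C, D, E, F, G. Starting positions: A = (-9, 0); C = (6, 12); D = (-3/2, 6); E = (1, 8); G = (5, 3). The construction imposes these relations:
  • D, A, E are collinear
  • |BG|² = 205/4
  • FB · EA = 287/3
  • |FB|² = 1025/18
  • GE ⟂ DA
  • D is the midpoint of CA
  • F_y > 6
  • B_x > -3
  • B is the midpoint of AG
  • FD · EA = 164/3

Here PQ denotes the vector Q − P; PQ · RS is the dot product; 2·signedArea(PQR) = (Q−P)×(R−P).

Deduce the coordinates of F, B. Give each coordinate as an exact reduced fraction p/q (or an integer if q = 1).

1. B_x = -2  [B is the midpoint of AG]
2. B_y = 3/2  [B is the midpoint of AG]
   → B = (-2, 3/2)
3. F_x = 19/6  [line 10·x + 8·y + -263/3 = 0 ∩ |FB|² = 1025/18]
4. F_y = 7  [line 10·x + 8·y + -263/3 = 0 ∩ |FB|² = 1025/18]
   → F = (19/6, 7)

B = (-2, 3/2)
F = (19/6, 7)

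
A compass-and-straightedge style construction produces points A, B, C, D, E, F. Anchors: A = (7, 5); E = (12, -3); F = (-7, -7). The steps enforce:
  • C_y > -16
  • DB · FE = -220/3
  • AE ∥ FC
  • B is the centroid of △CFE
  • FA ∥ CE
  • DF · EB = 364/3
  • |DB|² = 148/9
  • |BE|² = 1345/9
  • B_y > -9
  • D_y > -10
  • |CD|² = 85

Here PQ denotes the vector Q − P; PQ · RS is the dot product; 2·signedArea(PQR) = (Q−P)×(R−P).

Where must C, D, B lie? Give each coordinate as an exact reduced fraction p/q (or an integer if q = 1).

1. C_x = -2  [FA ∥ CE ∩ AE ∥ FC]
2. C_y = -15  [FA ∥ CE ∩ AE ∥ FC]
   → C = (-2, -15)
3. B_x = 1  [B is the centroid of △CFE]
4. B_y = -25/3  [B is the centroid of △CFE]
   → B = (1, -25/3)
5. D_x = 5  [DB · FE = -220/3 ∩ DF · EB = 364/3]
6. D_y = -9  [DB · FE = -220/3 ∩ DF · EB = 364/3]
   → D = (5, -9)

B = (1, -25/3)
C = (-2, -15)
D = (5, -9)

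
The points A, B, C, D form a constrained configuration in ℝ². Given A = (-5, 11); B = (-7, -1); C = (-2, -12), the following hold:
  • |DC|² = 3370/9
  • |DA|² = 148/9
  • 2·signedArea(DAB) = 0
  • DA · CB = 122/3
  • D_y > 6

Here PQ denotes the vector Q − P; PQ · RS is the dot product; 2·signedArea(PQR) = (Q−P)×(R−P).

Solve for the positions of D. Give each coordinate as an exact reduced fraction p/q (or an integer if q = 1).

1. D_x = -17/3  [2·signedArea(DAB) = 0 ∩ DA · CB = 122/3]
2. D_y = 7  [2·signedArea(DAB) = 0 ∩ DA · CB = 122/3]
   → D = (-17/3, 7)

D = (-17/3, 7)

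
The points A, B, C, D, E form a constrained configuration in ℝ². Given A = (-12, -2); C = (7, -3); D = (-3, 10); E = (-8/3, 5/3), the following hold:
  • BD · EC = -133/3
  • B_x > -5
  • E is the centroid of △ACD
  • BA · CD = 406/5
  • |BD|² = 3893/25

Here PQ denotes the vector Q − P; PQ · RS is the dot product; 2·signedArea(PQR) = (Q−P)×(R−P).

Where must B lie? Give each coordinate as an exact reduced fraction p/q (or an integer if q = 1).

1. B_x = -22/5  [BD · EC = -133/3 ∩ BA · CD = 406/5]
2. B_y = -12/5  [BD · EC = -133/3 ∩ BA · CD = 406/5]
   → B = (-22/5, -12/5)

B = (-22/5, -12/5)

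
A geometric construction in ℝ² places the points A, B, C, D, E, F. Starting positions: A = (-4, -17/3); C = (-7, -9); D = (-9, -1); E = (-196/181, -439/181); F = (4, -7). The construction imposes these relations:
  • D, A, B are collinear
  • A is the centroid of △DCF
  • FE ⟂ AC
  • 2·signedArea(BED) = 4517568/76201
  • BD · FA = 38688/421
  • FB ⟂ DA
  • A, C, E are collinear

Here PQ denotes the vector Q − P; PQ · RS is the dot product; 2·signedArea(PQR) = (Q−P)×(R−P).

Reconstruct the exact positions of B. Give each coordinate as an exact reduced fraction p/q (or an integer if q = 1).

B = (396/421, -4327/421)

1. B_x = 396/421  [D, A, B are collinear ∩ FB ⟂ DA]
2. B_y = -4327/421  [D, A, B are collinear ∩ FB ⟂ DA]
   → B = (396/421, -4327/421)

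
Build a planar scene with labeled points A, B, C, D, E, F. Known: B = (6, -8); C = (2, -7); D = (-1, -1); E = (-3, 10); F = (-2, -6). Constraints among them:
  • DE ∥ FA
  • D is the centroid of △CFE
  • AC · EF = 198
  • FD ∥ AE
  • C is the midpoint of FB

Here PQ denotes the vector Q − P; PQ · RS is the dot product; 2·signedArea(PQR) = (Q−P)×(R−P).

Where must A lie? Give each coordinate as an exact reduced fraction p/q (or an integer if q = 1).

1. A_x = -4  [FD ∥ AE ∩ DE ∥ FA]
2. A_y = 5  [FD ∥ AE ∩ DE ∥ FA]
   → A = (-4, 5)

A = (-4, 5)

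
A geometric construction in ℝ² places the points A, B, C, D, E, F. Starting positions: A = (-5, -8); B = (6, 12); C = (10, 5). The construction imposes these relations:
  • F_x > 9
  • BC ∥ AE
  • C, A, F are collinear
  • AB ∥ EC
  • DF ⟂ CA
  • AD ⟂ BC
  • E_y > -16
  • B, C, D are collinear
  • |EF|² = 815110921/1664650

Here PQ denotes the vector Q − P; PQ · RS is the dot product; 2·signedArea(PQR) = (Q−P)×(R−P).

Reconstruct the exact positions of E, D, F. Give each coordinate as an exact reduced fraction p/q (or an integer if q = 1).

D = (774/65, 108/65)
E = (-1, -15)
F = (48337/5122, 8889/1970)

1. E_x = -1  [AB ∥ EC ∩ BC ∥ AE]
2. E_y = -15  [AB ∥ EC ∩ BC ∥ AE]
   → E = (-1, -15)
3. D_x = 774/65  [B, C, D are collinear ∩ AD ⟂ BC]
4. D_y = 108/65  [B, C, D are collinear ∩ AD ⟂ BC]
   → D = (774/65, 108/65)
5. F_x = 48337/5122  [C, A, F are collinear ∩ DF ⟂ CA]
6. F_y = 8889/1970  [C, A, F are collinear ∩ DF ⟂ CA]
   → F = (48337/5122, 8889/1970)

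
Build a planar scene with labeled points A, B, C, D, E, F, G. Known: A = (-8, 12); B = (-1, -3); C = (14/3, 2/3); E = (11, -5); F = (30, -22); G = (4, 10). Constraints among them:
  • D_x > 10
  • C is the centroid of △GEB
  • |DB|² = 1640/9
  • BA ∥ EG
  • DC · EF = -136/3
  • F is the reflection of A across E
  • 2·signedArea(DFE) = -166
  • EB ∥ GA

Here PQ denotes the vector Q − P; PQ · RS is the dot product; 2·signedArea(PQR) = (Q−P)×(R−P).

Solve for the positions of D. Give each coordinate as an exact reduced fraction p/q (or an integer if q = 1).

1. D_x = 31/3  [2·signedArea(DFE) = -166 ∩ DC · EF = -136/3]
2. D_y = 13/3  [2·signedArea(DFE) = -166 ∩ DC · EF = -136/3]
   → D = (31/3, 13/3)

D = (31/3, 13/3)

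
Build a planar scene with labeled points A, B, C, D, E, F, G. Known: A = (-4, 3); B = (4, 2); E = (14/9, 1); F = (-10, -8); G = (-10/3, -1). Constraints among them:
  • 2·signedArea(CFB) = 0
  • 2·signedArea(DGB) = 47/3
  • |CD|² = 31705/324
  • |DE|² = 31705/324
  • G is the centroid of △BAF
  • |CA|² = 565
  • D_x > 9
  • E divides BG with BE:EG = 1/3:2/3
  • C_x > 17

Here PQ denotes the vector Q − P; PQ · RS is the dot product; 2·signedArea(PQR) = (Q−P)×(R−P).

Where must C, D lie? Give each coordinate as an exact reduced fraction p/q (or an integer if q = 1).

C = (18, 12)
D = (88/9, 13/2)

1. C_x = 18  [line -10·x + 14·y + 12 = 0 ∩ |CA|² = 565]
2. C_y = 12  [line -10·x + 14·y + 12 = 0 ∩ |CA|² = 565]
   → C = (18, 12)
3. D_x = 88/9  [line -3·x + 22/3·y + -55/3 = 0 ∩ |DE|² = 31705/324]
4. D_y = 13/2  [line -3·x + 22/3·y + -55/3 = 0 ∩ |DE|² = 31705/324]
   → D = (88/9, 13/2)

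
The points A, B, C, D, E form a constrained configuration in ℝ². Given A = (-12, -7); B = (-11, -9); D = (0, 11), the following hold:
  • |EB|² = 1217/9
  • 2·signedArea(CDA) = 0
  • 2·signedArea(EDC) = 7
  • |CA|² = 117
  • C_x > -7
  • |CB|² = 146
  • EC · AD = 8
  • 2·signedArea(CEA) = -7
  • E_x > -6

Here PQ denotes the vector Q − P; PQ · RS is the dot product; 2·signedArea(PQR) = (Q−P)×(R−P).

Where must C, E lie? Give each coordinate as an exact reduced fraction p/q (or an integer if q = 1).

C = (-6, 2)
E = (-17/3, 4/3)

1. C_x = -6  [line 18·x + -12·y + 132 = 0 ∩ |CA|² = 117]
2. C_y = 2  [line 18·x + -12·y + 132 = 0 ∩ |CA|² = 117]
   → C = (-6, 2)
3. E_x = -17/3  [2·signedArea(EDC) = 7 ∩ EC · AD = 8]
4. E_y = 4/3  [2·signedArea(EDC) = 7 ∩ EC · AD = 8]
   → E = (-17/3, 4/3)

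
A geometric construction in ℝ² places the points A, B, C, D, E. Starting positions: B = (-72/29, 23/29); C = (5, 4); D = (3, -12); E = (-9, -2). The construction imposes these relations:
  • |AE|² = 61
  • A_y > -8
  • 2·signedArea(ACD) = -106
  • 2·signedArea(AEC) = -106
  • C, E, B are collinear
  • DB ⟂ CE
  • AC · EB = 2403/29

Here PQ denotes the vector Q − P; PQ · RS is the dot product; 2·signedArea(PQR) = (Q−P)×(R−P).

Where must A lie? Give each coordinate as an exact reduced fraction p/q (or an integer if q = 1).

1. A_x = -3  [2·signedArea(ACD) = -106 ∩ 2·signedArea(AEC) = -106]
2. A_y = -7  [2·signedArea(ACD) = -106 ∩ 2·signedArea(AEC) = -106]
   → A = (-3, -7)

A = (-3, -7)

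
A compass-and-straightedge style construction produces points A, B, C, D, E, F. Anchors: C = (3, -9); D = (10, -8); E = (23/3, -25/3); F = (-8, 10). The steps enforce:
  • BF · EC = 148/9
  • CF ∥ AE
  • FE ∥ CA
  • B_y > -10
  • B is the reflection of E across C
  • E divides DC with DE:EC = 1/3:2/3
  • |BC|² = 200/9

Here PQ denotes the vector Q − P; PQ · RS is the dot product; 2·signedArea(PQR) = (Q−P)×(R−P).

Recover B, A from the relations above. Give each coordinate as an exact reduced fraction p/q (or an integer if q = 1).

1. B_x = -5/3  [B is the reflection of E across C]
2. B_y = -29/3  [B is the reflection of E across C]
   → B = (-5/3, -29/3)
3. A_x = 56/3  [CF ∥ AE ∩ FE ∥ CA]
4. A_y = -82/3  [CF ∥ AE ∩ FE ∥ CA]
   → A = (56/3, -82/3)

A = (56/3, -82/3)
B = (-5/3, -29/3)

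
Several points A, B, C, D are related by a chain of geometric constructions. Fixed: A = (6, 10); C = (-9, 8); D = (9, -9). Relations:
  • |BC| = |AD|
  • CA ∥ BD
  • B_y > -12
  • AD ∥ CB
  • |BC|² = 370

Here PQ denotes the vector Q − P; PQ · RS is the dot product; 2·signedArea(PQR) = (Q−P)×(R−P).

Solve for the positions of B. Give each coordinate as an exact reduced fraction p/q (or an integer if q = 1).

B = (-6, -11)

1. B_x = -6  [CA ∥ BD ∩ AD ∥ CB]
2. B_y = -11  [CA ∥ BD ∩ AD ∥ CB]
   → B = (-6, -11)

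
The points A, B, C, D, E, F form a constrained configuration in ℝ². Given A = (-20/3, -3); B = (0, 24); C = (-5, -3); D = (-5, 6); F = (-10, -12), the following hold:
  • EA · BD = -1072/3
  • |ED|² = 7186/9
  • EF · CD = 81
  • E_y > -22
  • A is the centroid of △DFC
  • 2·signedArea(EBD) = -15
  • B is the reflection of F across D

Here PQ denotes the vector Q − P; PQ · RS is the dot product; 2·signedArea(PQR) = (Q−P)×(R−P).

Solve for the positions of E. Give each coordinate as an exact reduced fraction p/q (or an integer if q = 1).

1. E_x = -40/3  [EF · CD = 81 ∩ 2·signedArea(EBD) = -15]
2. E_y = -21  [EF · CD = 81 ∩ 2·signedArea(EBD) = -15]
   → E = (-40/3, -21)

E = (-40/3, -21)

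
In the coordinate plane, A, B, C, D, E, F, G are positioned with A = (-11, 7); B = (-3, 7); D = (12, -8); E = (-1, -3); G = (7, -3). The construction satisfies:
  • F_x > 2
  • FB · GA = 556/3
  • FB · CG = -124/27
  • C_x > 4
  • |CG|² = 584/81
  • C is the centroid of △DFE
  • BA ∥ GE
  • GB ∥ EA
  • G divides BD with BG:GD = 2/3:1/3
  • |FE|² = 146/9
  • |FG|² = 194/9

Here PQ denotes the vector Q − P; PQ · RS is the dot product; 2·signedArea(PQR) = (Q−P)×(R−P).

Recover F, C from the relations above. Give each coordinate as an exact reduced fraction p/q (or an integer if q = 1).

1. F_x = 8/3  [line 18·x + -10·y + -184/3 = 0 ∩ |FE|² = 146/9]
2. F_y = -4/3  [line 18·x + -10·y + -184/3 = 0 ∩ |FE|² = 146/9]
   → F = (8/3, -4/3)
3. C_x = 41/9  [C is the centroid of △DFE]
4. C_y = -37/9  [C is the centroid of △DFE]
   → C = (41/9, -37/9)

C = (41/9, -37/9)
F = (8/3, -4/3)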